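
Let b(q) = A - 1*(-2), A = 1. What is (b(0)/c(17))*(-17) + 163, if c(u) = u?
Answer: 160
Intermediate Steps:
b(q) = 3 (b(q) = 1 - 1*(-2) = 1 + 2 = 3)
(b(0)/c(17))*(-17) + 163 = (3/17)*(-17) + 163 = -3 + 163 = 160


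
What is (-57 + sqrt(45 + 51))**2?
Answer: 3345 - 456*sqrt(6) ≈ 2228.0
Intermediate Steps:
(-57 + sqrt(45 + 51))**2 = (-57 + sqrt(96))**2 = (-57 + 4*sqrt(6))**2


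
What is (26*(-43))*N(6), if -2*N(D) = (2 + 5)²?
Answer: 27391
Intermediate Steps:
N(D) = -49/2 (N(D) = -(2 + 5)²/2 = -½*7² = -½*49 = -49/2)
(26*(-43))*N(6) = (26*(-43))*(-49/2) = -1118*(-49/2) = 27391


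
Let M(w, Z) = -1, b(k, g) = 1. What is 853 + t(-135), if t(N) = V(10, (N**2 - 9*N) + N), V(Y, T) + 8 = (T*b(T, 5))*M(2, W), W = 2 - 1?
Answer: -18460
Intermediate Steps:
W = 1
V(Y, T) = -8 - T (V(Y, T) = -8 + (T*1)*(-1) = -8 + T*(-1) = -8 - T)
t(N) = -8 - N**2 + 8*N (t(N) = -8 - ((N**2 - 9*N) + N) = -8 - (N**2 - 8*N) = -8 + (-N**2 + 8*N) = -8 - N**2 + 8*N)
853 + t(-135) = 853 + (-8 - 1*(-135)*(-8 - 135)) = 853 + (-8 - 1*(-135)*(-143)) = 853 + (-8 - 19305) = 853 - 19313 = -18460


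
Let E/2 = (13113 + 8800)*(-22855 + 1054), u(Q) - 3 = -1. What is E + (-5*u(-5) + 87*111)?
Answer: -955440979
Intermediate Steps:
u(Q) = 2 (u(Q) = 3 - 1 = 2)
E = -955450626 (E = 2*((13113 + 8800)*(-22855 + 1054)) = 2*(21913*(-21801)) = 2*(-477725313) = -955450626)
E + (-5*u(-5) + 87*111) = -955450626 + (-5*2 + 87*111) = -955450626 + (-10 + 9657) = -955450626 + 9647 = -955440979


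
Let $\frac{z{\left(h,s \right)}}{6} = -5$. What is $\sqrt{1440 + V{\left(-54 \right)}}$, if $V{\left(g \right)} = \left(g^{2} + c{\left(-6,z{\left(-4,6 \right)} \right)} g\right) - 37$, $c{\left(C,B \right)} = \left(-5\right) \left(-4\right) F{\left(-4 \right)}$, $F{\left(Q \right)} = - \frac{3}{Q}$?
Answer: $11 \sqrt{29} \approx 59.237$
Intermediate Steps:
$z{\left(h,s \right)} = -30$ ($z{\left(h,s \right)} = 6 \left(-5\right) = -30$)
$c{\left(C,B \right)} = 15$ ($c{\left(C,B \right)} = \left(-5\right) \left(-4\right) \left(- \frac{3}{-4}\right) = 20 \left(\left(-3\right) \left(- \frac{1}{4}\right)\right) = 20 \cdot \frac{3}{4} = 15$)
$V{\left(g \right)} = -37 + g^{2} + 15 g$ ($V{\left(g \right)} = \left(g^{2} + 15 g\right) - 37 = -37 + g^{2} + 15 g$)
$\sqrt{1440 + V{\left(-54 \right)}} = \sqrt{1440 + \left(-37 + \left(-54\right)^{2} + 15 \left(-54\right)\right)} = \sqrt{1440 - -2069} = \sqrt{1440 + 2069} = \sqrt{3509} = 11 \sqrt{29}$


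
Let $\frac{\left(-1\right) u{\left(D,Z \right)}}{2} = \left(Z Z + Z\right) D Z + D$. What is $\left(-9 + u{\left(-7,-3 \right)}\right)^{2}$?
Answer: $61009$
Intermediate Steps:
$u{\left(D,Z \right)} = - 2 D - 2 D Z \left(Z + Z^{2}\right)$ ($u{\left(D,Z \right)} = - 2 \left(\left(Z Z + Z\right) D Z + D\right) = - 2 \left(\left(Z^{2} + Z\right) D Z + D\right) = - 2 \left(\left(Z + Z^{2}\right) D Z + D\right) = - 2 \left(D \left(Z + Z^{2}\right) Z + D\right) = - 2 \left(D Z \left(Z + Z^{2}\right) + D\right) = - 2 \left(D + D Z \left(Z + Z^{2}\right)\right) = - 2 D - 2 D Z \left(Z + Z^{2}\right)$)
$\left(-9 + u{\left(-7,-3 \right)}\right)^{2} = \left(-9 - - 14 \left(1 + \left(-3\right)^{2} + \left(-3\right)^{3}\right)\right)^{2} = \left(-9 - - 14 \left(1 + 9 - 27\right)\right)^{2} = \left(-9 - \left(-14\right) \left(-17\right)\right)^{2} = \left(-9 - 238\right)^{2} = \left(-247\right)^{2} = 61009$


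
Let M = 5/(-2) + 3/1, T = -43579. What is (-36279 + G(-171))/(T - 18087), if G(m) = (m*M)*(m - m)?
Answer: 36279/61666 ≈ 0.58831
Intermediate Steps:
M = ½ (M = 5*(-½) + 3*1 = -5/2 + 3 = ½ ≈ 0.50000)
G(m) = 0 (G(m) = (m*(½))*(m - m) = (m/2)*0 = 0)
(-36279 + G(-171))/(T - 18087) = (-36279 + 0)/(-43579 - 18087) = -36279/(-61666) = -36279*(-1/61666) = 36279/61666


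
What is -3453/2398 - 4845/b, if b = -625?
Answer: 1892037/299750 ≈ 6.3120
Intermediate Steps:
-3453/2398 - 4845/b = -3453/2398 - 4845/(-625) = -3453*1/2398 - 4845*(-1/625) = -3453/2398 + 969/125 = 1892037/299750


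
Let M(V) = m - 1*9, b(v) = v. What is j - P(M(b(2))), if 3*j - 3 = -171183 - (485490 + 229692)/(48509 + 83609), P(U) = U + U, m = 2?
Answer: -3768520911/66059 ≈ -57048.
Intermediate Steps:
M(V) = -7 (M(V) = 2 - 1*9 = 2 - 9 = -7)
P(U) = 2*U
j = -3769445737/66059 (j = 1 + (-171183 - (485490 + 229692)/(48509 + 83609))/3 = 1 + (-171183 - 715182/132118)/3 = 1 + (-171183 - 1*357591/66059)/3 = 1 + (-171183 - 357591/66059)/3 = 1 + (1/3)*(-11308535388/66059) = 1 - 3769511796/66059 = -3769445737/66059 ≈ -57062.)
j - P(M(b(2))) = -3769445737/66059 - 2*(-7) = -3769445737/66059 - 1*(-14) = -3769445737/66059 + 14 = -3768520911/66059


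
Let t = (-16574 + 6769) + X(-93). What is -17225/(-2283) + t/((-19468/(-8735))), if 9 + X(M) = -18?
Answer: -48933614215/11111361 ≈ -4403.9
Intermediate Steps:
X(M) = -27 (X(M) = -9 - 18 = -27)
t = -9832 (t = (-16574 + 6769) - 27 = -9805 - 27 = -9832)
-17225/(-2283) + t/((-19468/(-8735))) = -17225/(-2283) - 9832/((-19468/(-8735))) = -17225*(-1/2283) - 9832/((-19468*(-1/8735))) = 17225/2283 - 9832/19468/8735 = 17225/2283 - 9832*8735/19468 = 17225/2283 - 21470630/4867 = -48933614215/11111361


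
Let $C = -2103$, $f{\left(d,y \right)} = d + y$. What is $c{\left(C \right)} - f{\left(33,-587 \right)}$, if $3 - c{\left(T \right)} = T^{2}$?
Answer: $-4422052$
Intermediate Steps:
$c{\left(T \right)} = 3 - T^{2}$
$c{\left(C \right)} - f{\left(33,-587 \right)} = \left(3 - \left(-2103\right)^{2}\right) - \left(33 - 587\right) = \left(3 - 4422609\right) - -554 = \left(3 - 4422609\right) + 554 = -4422606 + 554 = -4422052$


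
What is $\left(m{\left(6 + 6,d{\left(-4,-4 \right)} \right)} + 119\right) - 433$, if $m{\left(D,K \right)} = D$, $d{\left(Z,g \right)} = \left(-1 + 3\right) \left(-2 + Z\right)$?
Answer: $-302$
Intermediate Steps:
$d{\left(Z,g \right)} = -4 + 2 Z$ ($d{\left(Z,g \right)} = 2 \left(-2 + Z\right) = -4 + 2 Z$)
$\left(m{\left(6 + 6,d{\left(-4,-4 \right)} \right)} + 119\right) - 433 = \left(\left(6 + 6\right) + 119\right) - 433 = \left(12 + 119\right) - 433 = 131 - 433 = -302$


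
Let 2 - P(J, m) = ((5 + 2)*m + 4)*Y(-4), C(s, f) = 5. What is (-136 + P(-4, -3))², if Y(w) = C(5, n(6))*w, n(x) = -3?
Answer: 224676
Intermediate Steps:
Y(w) = 5*w
P(J, m) = 82 + 140*m (P(J, m) = 2 - ((5 + 2)*m + 4)*5*(-4) = 2 - (7*m + 4)*(-20) = 2 - (4 + 7*m)*(-20) = 2 - (-80 - 140*m) = 2 + (80 + 140*m) = 82 + 140*m)
(-136 + P(-4, -3))² = (-136 + (82 + 140*(-3)))² = (-136 + (82 - 420))² = (-136 - 338)² = (-474)² = 224676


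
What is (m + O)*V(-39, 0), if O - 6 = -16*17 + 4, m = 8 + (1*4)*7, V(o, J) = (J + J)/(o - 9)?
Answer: 0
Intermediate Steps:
V(o, J) = 2*J/(-9 + o) (V(o, J) = (2*J)/(-9 + o) = 2*J/(-9 + o))
m = 36 (m = 8 + 4*7 = 8 + 28 = 36)
O = -262 (O = 6 + (-16*17 + 4) = 6 + (-272 + 4) = 6 - 268 = -262)
(m + O)*V(-39, 0) = (36 - 262)*(2*0/(-9 - 39)) = -452*0/(-48) = -452*0*(-1)/48 = -226*0 = 0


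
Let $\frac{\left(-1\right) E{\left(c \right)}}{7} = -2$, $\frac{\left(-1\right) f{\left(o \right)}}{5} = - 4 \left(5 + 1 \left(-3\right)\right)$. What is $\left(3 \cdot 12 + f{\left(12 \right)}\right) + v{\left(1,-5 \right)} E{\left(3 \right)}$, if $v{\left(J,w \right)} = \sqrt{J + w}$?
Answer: $76 + 28 i \approx 76.0 + 28.0 i$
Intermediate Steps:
$f{\left(o \right)} = 40$ ($f{\left(o \right)} = - 5 \left(- 4 \left(5 + 1 \left(-3\right)\right)\right) = - 5 \left(- 4 \left(5 - 3\right)\right) = - 5 \left(\left(-4\right) 2\right) = \left(-5\right) \left(-8\right) = 40$)
$E{\left(c \right)} = 14$ ($E{\left(c \right)} = \left(-7\right) \left(-2\right) = 14$)
$\left(3 \cdot 12 + f{\left(12 \right)}\right) + v{\left(1,-5 \right)} E{\left(3 \right)} = \left(3 \cdot 12 + 40\right) + \sqrt{1 - 5} \cdot 14 = \left(36 + 40\right) + \sqrt{-4} \cdot 14 = 76 + 2 i 14 = 76 + 28 i$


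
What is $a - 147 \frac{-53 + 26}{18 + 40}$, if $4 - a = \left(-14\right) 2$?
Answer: $\frac{5825}{58} \approx 100.43$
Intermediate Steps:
$a = 32$ ($a = 4 - \left(-14\right) 2 = 4 - -28 = 4 + 28 = 32$)
$a - 147 \frac{-53 + 26}{18 + 40} = 32 - 147 \frac{-53 + 26}{18 + 40} = 32 - 147 \left(- \frac{27}{58}\right) = 32 - 147 \left(\left(-27\right) \frac{1}{58}\right) = 32 - - \frac{3969}{58} = 32 + \frac{3969}{58} = \frac{5825}{58}$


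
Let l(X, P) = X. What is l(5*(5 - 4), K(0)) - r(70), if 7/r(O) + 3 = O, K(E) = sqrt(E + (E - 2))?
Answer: 328/67 ≈ 4.8955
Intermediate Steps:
K(E) = sqrt(-2 + 2*E) (K(E) = sqrt(E + (-2 + E)) = sqrt(-2 + 2*E))
r(O) = 7/(-3 + O)
l(5*(5 - 4), K(0)) - r(70) = 5*(5 - 4) - 7/(-3 + 70) = 5*1 - 7/67 = 5 - 7/67 = 328/67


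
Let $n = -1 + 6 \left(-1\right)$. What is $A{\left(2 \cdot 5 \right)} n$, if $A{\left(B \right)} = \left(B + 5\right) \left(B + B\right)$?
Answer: $-2100$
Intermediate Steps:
$A{\left(B \right)} = 2 B \left(5 + B\right)$ ($A{\left(B \right)} = \left(5 + B\right) 2 B = 2 B \left(5 + B\right)$)
$n = -7$ ($n = -1 - 6 = -7$)
$A{\left(2 \cdot 5 \right)} n = 2 \cdot 2 \cdot 5 \left(5 + 2 \cdot 5\right) \left(-7\right) = 2 \cdot 10 \left(5 + 10\right) \left(-7\right) = 2 \cdot 10 \cdot 15 \left(-7\right) = 300 \left(-7\right) = -2100$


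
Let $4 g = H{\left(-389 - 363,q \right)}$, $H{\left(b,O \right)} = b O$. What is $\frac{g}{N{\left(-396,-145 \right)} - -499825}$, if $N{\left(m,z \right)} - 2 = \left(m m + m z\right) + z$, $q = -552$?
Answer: $\frac{51888}{356959} \approx 0.14536$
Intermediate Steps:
$N{\left(m,z \right)} = 2 + z + m^{2} + m z$ ($N{\left(m,z \right)} = 2 + \left(\left(m m + m z\right) + z\right) = 2 + \left(\left(m^{2} + m z\right) + z\right) = 2 + \left(z + m^{2} + m z\right) = 2 + z + m^{2} + m z$)
$H{\left(b,O \right)} = O b$
$g = 103776$ ($g = \frac{\left(-552\right) \left(-389 - 363\right)}{4} = \frac{\left(-552\right) \left(-752\right)}{4} = \frac{1}{4} \cdot 415104 = 103776$)
$\frac{g}{N{\left(-396,-145 \right)} - -499825} = \frac{103776}{\left(2 - 145 + \left(-396\right)^{2} - -57420\right) - -499825} = \frac{103776}{\left(2 - 145 + 156816 + 57420\right) + 499825} = \frac{103776}{214093 + 499825} = \frac{103776}{713918} = 103776 \cdot \frac{1}{713918} = \frac{51888}{356959}$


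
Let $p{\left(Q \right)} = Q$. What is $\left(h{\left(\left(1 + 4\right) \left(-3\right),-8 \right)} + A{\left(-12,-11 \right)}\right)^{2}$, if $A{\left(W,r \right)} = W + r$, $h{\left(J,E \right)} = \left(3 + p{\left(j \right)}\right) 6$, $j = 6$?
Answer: $961$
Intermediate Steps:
$h{\left(J,E \right)} = 54$ ($h{\left(J,E \right)} = \left(3 + 6\right) 6 = 9 \cdot 6 = 54$)
$\left(h{\left(\left(1 + 4\right) \left(-3\right),-8 \right)} + A{\left(-12,-11 \right)}\right)^{2} = \left(54 - 23\right)^{2} = 31^{2} = 961$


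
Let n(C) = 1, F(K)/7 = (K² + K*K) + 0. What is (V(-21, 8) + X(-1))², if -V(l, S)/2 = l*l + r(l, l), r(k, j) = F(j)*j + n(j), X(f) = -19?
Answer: 66773144025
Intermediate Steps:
F(K) = 14*K² (F(K) = 7*((K² + K*K) + 0) = 7*((K² + K²) + 0) = 7*(2*K² + 0) = 7*(2*K²) = 14*K²)
r(k, j) = 1 + 14*j³ (r(k, j) = (14*j²)*j + 1 = 14*j³ + 1 = 1 + 14*j³)
V(l, S) = -2 - 28*l³ - 2*l² (V(l, S) = -2*(l*l + (1 + 14*l³)) = -2*(l² + (1 + 14*l³)) = -2*(1 + l² + 14*l³) = -2 - 28*l³ - 2*l²)
(V(-21, 8) + X(-1))² = ((-2 - 28*(-21)³ - 2*(-21)²) - 19)² = ((-2 - 28*(-9261) - 2*441) - 19)² = ((-2 + 259308 - 882) - 19)² = (258424 - 19)² = 258405² = 66773144025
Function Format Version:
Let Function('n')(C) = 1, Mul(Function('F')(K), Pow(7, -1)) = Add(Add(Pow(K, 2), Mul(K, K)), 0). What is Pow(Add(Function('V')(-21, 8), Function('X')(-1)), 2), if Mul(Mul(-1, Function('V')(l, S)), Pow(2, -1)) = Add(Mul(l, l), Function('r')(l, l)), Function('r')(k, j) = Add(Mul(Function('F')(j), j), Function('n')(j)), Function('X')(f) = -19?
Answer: 66773144025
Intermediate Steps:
Function('F')(K) = Mul(14, Pow(K, 2)) (Function('F')(K) = Mul(7, Add(Add(Pow(K, 2), Mul(K, K)), 0)) = Mul(7, Add(Add(Pow(K, 2), Pow(K, 2)), 0)) = Mul(7, Add(Mul(2, Pow(K, 2)), 0)) = Mul(7, Mul(2, Pow(K, 2))) = Mul(14, Pow(K, 2)))
Function('r')(k, j) = Add(1, Mul(14, Pow(j, 3))) (Function('r')(k, j) = Add(Mul(Mul(14, Pow(j, 2)), j), 1) = Add(Mul(14, Pow(j, 3)), 1) = Add(1, Mul(14, Pow(j, 3))))
Function('V')(l, S) = Add(-2, Mul(-28, Pow(l, 3)), Mul(-2, Pow(l, 2))) (Function('V')(l, S) = Mul(-2, Add(Mul(l, l), Add(1, Mul(14, Pow(l, 3))))) = Mul(-2, Add(Pow(l, 2), Add(1, Mul(14, Pow(l, 3))))) = Mul(-2, Add(1, Pow(l, 2), Mul(14, Pow(l, 3)))) = Add(-2, Mul(-28, Pow(l, 3)), Mul(-2, Pow(l, 2))))
Pow(Add(Function('V')(-21, 8), Function('X')(-1)), 2) = Pow(Add(Add(-2, Mul(-28, Pow(-21, 3)), Mul(-2, Pow(-21, 2))), -19), 2) = Pow(Add(Add(-2, Mul(-28, -9261), Mul(-2, 441)), -19), 2) = Pow(Add(Add(-2, 259308, -882), -19), 2) = Pow(Add(258424, -19), 2) = Pow(258405, 2) = 66773144025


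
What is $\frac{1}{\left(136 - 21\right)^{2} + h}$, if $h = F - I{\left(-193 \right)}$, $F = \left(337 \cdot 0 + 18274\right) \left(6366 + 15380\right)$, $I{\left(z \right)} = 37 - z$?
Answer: $\frac{1}{397399399} \approx 2.5164 \cdot 10^{-9}$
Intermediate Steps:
$F = 397386404$ ($F = \left(0 + 18274\right) 21746 = 18274 \cdot 21746 = 397386404$)
$h = 397386174$ ($h = 397386404 - \left(37 - -193\right) = 397386404 - \left(37 + 193\right) = 397386404 - 230 = 397386174$)
$\frac{1}{\left(136 - 21\right)^{2} + h} = \frac{1}{\left(136 - 21\right)^{2} + 397386174} = \frac{1}{115^{2} + 397386174} = \frac{1}{13225 + 397386174} = \frac{1}{397399399}$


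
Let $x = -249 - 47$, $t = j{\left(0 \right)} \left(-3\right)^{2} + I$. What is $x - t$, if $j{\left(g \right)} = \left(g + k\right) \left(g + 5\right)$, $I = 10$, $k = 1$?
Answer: $-351$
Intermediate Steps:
$j{\left(g \right)} = \left(1 + g\right) \left(5 + g\right)$ ($j{\left(g \right)} = \left(g + 1\right) \left(g + 5\right) = \left(1 + g\right) \left(5 + g\right)$)
$t = 55$ ($t = \left(5 + 0^{2} + 6 \cdot 0\right) \left(-3\right)^{2} + 10 = \left(5 + 0 + 0\right) 9 + 10 = 5 \cdot 9 + 10 = 45 + 10 = 55$)
$x = -296$ ($x = -249 - 47 = -296$)
$x - t = -296 - 55 = -351$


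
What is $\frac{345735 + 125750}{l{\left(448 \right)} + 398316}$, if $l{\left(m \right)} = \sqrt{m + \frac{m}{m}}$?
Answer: $\frac{187800019260}{158655635407} - \frac{471485 \sqrt{449}}{158655635407} \approx 1.1836$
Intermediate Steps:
$l{\left(m \right)} = \sqrt{1 + m}$ ($l{\left(m \right)} = \sqrt{m + 1} = \sqrt{1 + m}$)
$\frac{345735 + 125750}{l{\left(448 \right)} + 398316} = \frac{345735 + 125750}{\sqrt{1 + 448} + 398316} = \frac{471485}{\sqrt{449} + 398316} = \frac{471485}{398316 + \sqrt{449}}$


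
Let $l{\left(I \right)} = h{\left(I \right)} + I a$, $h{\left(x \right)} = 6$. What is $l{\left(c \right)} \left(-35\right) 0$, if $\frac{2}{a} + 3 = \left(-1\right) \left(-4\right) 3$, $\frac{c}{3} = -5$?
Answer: $0$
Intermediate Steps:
$c = -15$ ($c = 3 \left(-5\right) = -15$)
$a = \frac{2}{9}$ ($a = \frac{2}{-3 + \left(-1\right) \left(-4\right) 3} = \frac{2}{-3 + 4 \cdot 3} = \frac{2}{-3 + 12} = \frac{2}{9} \approx 0.22222$)
$l{\left(I \right)} = 6 + \frac{2 I}{9}$ ($l{\left(I \right)} = 6 + I \frac{2}{9} = 6 + \frac{2 I}{9}$)
$l{\left(c \right)} \left(-35\right) 0 = \left(6 + \frac{2}{9} \left(-15\right)\right) \left(-35\right) 0 = \left(6 - \frac{10}{3}\right) \left(-35\right) 0 = \frac{8}{3} \left(-35\right) 0 = \left(- \frac{280}{3}\right) 0 = 0$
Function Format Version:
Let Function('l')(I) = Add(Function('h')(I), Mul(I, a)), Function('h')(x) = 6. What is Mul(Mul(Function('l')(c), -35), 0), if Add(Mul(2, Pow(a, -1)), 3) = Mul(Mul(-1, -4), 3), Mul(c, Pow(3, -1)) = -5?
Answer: 0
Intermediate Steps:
c = -15 (c = Mul(3, -5) = -15)
a = Rational(2, 9) (a = Mul(2, Pow(Add(-3, Mul(Mul(-1, -4), 3)), -1)) = Mul(2, Pow(Add(-3, Mul(4, 3)), -1)) = Mul(2, Pow(Add(-3, 12), -1)) = Mul(2, Pow(9, -1)) = Mul(2, Rational(1, 9)) = Rational(2, 9) ≈ 0.22222)
Function('l')(I) = Add(6, Mul(Rational(2, 9), I)) (Function('l')(I) = Add(6, Mul(I, Rational(2, 9))) = Add(6, Mul(Rational(2, 9), I)))
Mul(Mul(Function('l')(c), -35), 0) = Mul(Mul(Add(6, Mul(Rational(2, 9), -15)), -35), 0) = Mul(Mul(Add(6, Rational(-10, 3)), -35), 0) = Mul(Mul(Rational(8, 3), -35), 0) = Mul(Rational(-280, 3), 0) = 0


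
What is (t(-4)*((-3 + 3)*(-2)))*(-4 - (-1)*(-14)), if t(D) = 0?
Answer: 0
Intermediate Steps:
(t(-4)*((-3 + 3)*(-2)))*(-4 - (-1)*(-14)) = (0*((-3 + 3)*(-2)))*(-4 - (-1)*(-14)) = (0*(0*(-2)))*(-4 - 1*14) = (0*0)*(-4 - 14) = 0*(-18) = 0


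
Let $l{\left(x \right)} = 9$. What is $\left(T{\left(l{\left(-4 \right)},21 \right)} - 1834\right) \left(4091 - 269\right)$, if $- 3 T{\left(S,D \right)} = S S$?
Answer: $-7112742$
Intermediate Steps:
$T{\left(S,D \right)} = - \frac{S^{2}}{3}$ ($T{\left(S,D \right)} = - \frac{S S}{3} = - \frac{S^{2}}{3}$)
$\left(T{\left(l{\left(-4 \right)},21 \right)} - 1834\right) \left(4091 - 269\right) = \left(- \frac{9^{2}}{3} - 1834\right) \left(4091 - 269\right) = \left(\left(- \frac{1}{3}\right) 81 - 1834\right) 3822 = \left(-27 - 1834\right) 3822 = \left(-1861\right) 3822 = -7112742$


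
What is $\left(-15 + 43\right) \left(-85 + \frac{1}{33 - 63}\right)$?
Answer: $- \frac{35714}{15} \approx -2380.9$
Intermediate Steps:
$\left(-15 + 43\right) \left(-85 + \frac{1}{33 - 63}\right) = 28 \left(-85 + \frac{1}{-30}\right) = 28 \left(-85 - \frac{1}{30}\right) = 28 \left(- \frac{2551}{30}\right) = - \frac{35714}{15}$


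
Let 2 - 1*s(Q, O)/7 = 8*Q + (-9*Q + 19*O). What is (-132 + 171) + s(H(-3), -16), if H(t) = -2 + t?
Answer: 2146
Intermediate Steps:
s(Q, O) = 14 - 133*O + 7*Q (s(Q, O) = 14 - 7*(8*Q + (-9*Q + 19*O)) = 14 - 7*(-Q + 19*O) = 14 + (-133*O + 7*Q) = 14 - 133*O + 7*Q)
(-132 + 171) + s(H(-3), -16) = (-132 + 171) + (14 - 133*(-16) + 7*(-2 - 3)) = 39 + (14 + 2128 + 7*(-5)) = 39 + (14 + 2128 - 35) = 39 + 2107 = 2146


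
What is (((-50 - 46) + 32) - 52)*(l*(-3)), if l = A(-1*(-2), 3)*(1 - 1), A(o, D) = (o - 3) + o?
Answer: 0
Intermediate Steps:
A(o, D) = -3 + 2*o (A(o, D) = (-3 + o) + o = -3 + 2*o)
l = 0 (l = (-3 + 2*(-1*(-2)))*(1 - 1) = (-3 + 2*2)*0 = (-3 + 4)*0 = 1*0 = 0)
(((-50 - 46) + 32) - 52)*(l*(-3)) = (((-50 - 46) + 32) - 52)*(0*(-3)) = ((-96 + 32) - 52)*0 = (-64 - 52)*0 = -116*0 = 0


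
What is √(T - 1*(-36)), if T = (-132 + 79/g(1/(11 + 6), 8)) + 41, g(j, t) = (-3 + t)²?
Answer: 36*I/5 ≈ 7.2*I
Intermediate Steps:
T = -2196/25 (T = (-132 + 79/((-3 + 8)²)) + 41 = (-132 + 79/(5²)) + 41 = (-132 + 79/25) + 41 = -3221/25 + 41 = -2196/25 ≈ -87.840)
√(T - 1*(-36)) = √(-2196/25 - 1*(-36)) = √(-2196/25 + 36) = √(-1296/25) = 36*I/5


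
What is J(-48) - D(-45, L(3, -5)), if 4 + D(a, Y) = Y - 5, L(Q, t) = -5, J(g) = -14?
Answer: 0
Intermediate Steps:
D(a, Y) = -9 + Y (D(a, Y) = -4 + (Y - 5) = -4 + (-5 + Y) = -9 + Y)
J(-48) - D(-45, L(3, -5)) = -14 - (-9 - 5) = -14 - 1*(-14) = -14 + 14 = 0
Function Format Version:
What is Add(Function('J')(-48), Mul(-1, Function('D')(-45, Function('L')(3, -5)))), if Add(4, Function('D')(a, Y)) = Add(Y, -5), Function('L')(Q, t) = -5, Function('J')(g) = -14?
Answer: 0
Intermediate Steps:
Function('D')(a, Y) = Add(-9, Y) (Function('D')(a, Y) = Add(-4, Add(Y, -5)) = Add(-4, Add(-5, Y)) = Add(-9, Y))
Add(Function('J')(-48), Mul(-1, Function('D')(-45, Function('L')(3, -5)))) = Add(-14, Mul(-1, Add(-9, -5))) = Add(-14, Mul(-1, -14)) = Add(-14, 14) = 0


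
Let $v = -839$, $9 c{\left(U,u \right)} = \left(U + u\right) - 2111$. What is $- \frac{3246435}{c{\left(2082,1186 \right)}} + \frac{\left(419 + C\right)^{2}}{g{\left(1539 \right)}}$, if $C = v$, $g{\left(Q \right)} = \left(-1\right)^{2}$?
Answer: $\frac{174876885}{1157} \approx 1.5115 \cdot 10^{5}$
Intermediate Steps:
$g{\left(Q \right)} = 1$
$c{\left(U,u \right)} = - \frac{2111}{9} + \frac{U}{9} + \frac{u}{9}$ ($c{\left(U,u \right)} = \frac{\left(U + u\right) - 2111}{9} = \frac{-2111 + U + u}{9} = - \frac{2111}{9} + \frac{U}{9} + \frac{u}{9}$)
$C = -839$
$- \frac{3246435}{c{\left(2082,1186 \right)}} + \frac{\left(419 + C\right)^{2}}{g{\left(1539 \right)}} = - \frac{3246435}{- \frac{2111}{9} + \frac{1}{9} \cdot 2082 + \frac{1}{9} \cdot 1186} + \frac{\left(419 - 839\right)^{2}}{1} = - \frac{3246435}{- \frac{2111}{9} + \frac{694}{3} + \frac{1186}{9}} + \left(-420\right)^{2} \cdot 1 = - \frac{3246435}{\frac{1157}{9}} + 176400 \cdot 1 = \left(-3246435\right) \frac{9}{1157} + 176400 = - \frac{29217915}{1157} + 176400 = \frac{174876885}{1157}$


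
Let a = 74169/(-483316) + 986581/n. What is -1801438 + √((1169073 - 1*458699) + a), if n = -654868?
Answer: -1801438 + √1111926171531876216319613658/39563522786 ≈ -1.8006e+6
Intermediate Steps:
a = -65675160911/39563522786 (a = 74169/(-483316) + 986581/(-654868) = 74169*(-1/483316) + 986581*(-1/654868) = -74169/483316 - 986581/654868 = -65675160911/39563522786 ≈ -1.6600)
-1801438 + √((1169073 - 1*458699) + a) = -1801438 + √((1169073 - 1*458699) - 65675160911/39563522786) = -1801438 + √((1169073 - 458699) - 65675160911/39563522786) = -1801438 + √(710374 - 65675160911/39563522786) = -1801438 + √(28104832260421053/39563522786) = -1801438 + √1111926171531876216319613658/39563522786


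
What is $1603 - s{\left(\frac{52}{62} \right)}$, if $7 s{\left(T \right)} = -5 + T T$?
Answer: $\frac{10787510}{6727} \approx 1603.6$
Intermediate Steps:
$s{\left(T \right)} = - \frac{5}{7} + \frac{T^{2}}{7}$ ($s{\left(T \right)} = \frac{-5 + T T}{7} = \frac{-5 + T^{2}}{7} = - \frac{5}{7} + \frac{T^{2}}{7}$)
$1603 - s{\left(\frac{52}{62} \right)} = 1603 - \left(- \frac{5}{7} + \frac{\left(\frac{52}{62}\right)^{2}}{7}\right) = 1603 - \left(- \frac{5}{7} + \frac{\left(52 \cdot \frac{1}{62}\right)^{2}}{7}\right) = 1603 - \left(- \frac{5}{7} + \frac{\left(\frac{26}{31}\right)^{2}}{7}\right) = 1603 - \left(- \frac{5}{7} + \frac{1}{7} \cdot \frac{676}{961}\right) = 1603 - \left(- \frac{5}{7} + \frac{676}{6727}\right) = 1603 - - \frac{4129}{6727} = 1603 + \frac{4129}{6727} = \frac{10787510}{6727}$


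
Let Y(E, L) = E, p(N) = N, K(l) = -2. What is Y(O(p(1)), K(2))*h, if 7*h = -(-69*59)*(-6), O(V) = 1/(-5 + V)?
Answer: 12213/14 ≈ 872.36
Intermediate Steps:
h = -24426/7 (h = (-(-69*59)*(-6))/7 = (-(-4071)*(-6))/7 = (-1*24426)/7 = (1/7)*(-24426) = -24426/7 ≈ -3489.4)
Y(O(p(1)), K(2))*h = -24426/7/(-5 + 1) = -24426/7/(-4) = -1/4*(-24426/7) = 12213/14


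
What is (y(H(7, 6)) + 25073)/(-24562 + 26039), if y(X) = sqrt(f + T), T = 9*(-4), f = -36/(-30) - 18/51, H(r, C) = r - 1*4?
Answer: 25073/1477 + 6*I*sqrt(7055)/125545 ≈ 16.976 + 0.0040142*I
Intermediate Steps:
H(r, C) = -4 + r (H(r, C) = r - 4 = -4 + r)
f = 72/85 (f = -36*(-1/30) - 18*1/51 = 6/5 - 6/17 = 72/85 ≈ 0.84706)
T = -36
y(X) = 6*I*sqrt(7055)/85 (y(X) = sqrt(72/85 - 36) = sqrt(-2988/85) = 6*I*sqrt(7055)/85)
(y(H(7, 6)) + 25073)/(-24562 + 26039) = (6*I*sqrt(7055)/85 + 25073)/(-24562 + 26039) = (25073 + 6*I*sqrt(7055)/85)/1477 = (25073 + 6*I*sqrt(7055)/85)*(1/1477) = 25073/1477 + 6*I*sqrt(7055)/125545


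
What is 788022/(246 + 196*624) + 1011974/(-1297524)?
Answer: 74871670319/13250963850 ≈ 5.6503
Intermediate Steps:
788022/(246 + 196*624) + 1011974/(-1297524) = 788022/(246 + 122304) + 1011974*(-1/1297524) = 788022/122550 - 505987/648762 = 788022*(1/122550) - 505987/648762 = 131337/20425 - 505987/648762 = 74871670319/13250963850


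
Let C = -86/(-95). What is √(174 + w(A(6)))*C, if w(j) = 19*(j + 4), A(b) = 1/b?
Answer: 301*√186/285 ≈ 14.404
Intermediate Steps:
w(j) = 76 + 19*j (w(j) = 19*(4 + j) = 76 + 19*j)
C = 86/95 (C = -86*(-1/95) = 86/95 ≈ 0.90526)
√(174 + w(A(6)))*C = √(174 + (76 + 19/6))*(86/95) = √(174 + 475/6)*(86/95) = √(1519/6)*(86/95) = (7*√186/6)*(86/95) = 301*√186/285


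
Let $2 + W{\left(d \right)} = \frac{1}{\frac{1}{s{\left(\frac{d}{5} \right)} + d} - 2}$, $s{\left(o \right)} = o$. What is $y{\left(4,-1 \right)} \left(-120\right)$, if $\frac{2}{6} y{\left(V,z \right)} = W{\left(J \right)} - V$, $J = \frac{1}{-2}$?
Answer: $\frac{24840}{11} \approx 2258.2$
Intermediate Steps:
$J = - \frac{1}{2} \approx -0.5$
$W{\left(d \right)} = -2 + \frac{1}{-2 + \frac{5}{6 d}}$ ($W{\left(d \right)} = -2 + \frac{1}{\frac{1}{\frac{d}{5} + d} - 2} = -2 + \frac{1}{\frac{1}{\frac{6}{5} d} - 2} = -2 + \frac{1}{\frac{5}{6 d} - 2} = -2 + \frac{1}{-2 + \frac{5}{6 d}}$)
$y{\left(V,z \right)} = - \frac{75}{11} - 3 V$ ($y{\left(V,z \right)} = 3 \left(\frac{10 \left(1 - - \frac{3}{2}\right)}{-5 + 12 \left(- \frac{1}{2}\right)} - V\right) = 3 \left(\frac{10 \left(1 + \frac{3}{2}\right)}{-5 - 6} - V\right) = 3 \left(10 \frac{1}{-11} \cdot \frac{5}{2} - V\right) = 3 \left(10 \left(- \frac{1}{11}\right) \frac{5}{2} - V\right) = 3 \left(- \frac{25}{11} - V\right) = - \frac{75}{11} - 3 V$)
$y{\left(4,-1 \right)} \left(-120\right) = \left(- \frac{75}{11} - 12\right) \left(-120\right) = \left(- \frac{207}{11}\right) \left(-120\right) = \frac{24840}{11}$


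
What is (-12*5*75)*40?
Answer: -180000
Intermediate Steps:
(-12*5*75)*40 = -60*75*40 = -4500*40 = -180000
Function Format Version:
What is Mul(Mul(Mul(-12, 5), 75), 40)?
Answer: -180000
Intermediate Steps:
Mul(Mul(Mul(-12, 5), 75), 40) = Mul(Mul(-60, 75), 40) = Mul(-4500, 40) = -180000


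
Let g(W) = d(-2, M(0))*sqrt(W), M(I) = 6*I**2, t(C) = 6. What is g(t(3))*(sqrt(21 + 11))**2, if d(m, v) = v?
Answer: 0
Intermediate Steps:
g(W) = 0 (g(W) = (6*0**2)*sqrt(W) = (6*0)*sqrt(W) = 0*sqrt(W) = 0)
g(t(3))*(sqrt(21 + 11))**2 = 0*(sqrt(21 + 11))**2 = 0*(sqrt(32))**2 = 0*(4*sqrt(2))**2 = 0*32 = 0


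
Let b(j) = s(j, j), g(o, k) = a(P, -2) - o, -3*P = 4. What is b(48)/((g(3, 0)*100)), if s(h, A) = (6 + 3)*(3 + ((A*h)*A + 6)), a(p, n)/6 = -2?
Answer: -331803/500 ≈ -663.61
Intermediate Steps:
P = -4/3 (P = -⅓*4 = -4/3 ≈ -1.3333)
a(p, n) = -12 (a(p, n) = 6*(-2) = -12)
s(h, A) = 81 + 9*h*A² (s(h, A) = 9*(3 + (h*A² + 6)) = 9*(3 + (6 + h*A²)) = 9*(9 + h*A²) = 81 + 9*h*A²)
g(o, k) = -12 - o
b(j) = 81 + 9*j³ (b(j) = 81 + 9*j*j² = 81 + 9*j³)
b(48)/((g(3, 0)*100)) = (81 + 9*48³)/(((-12 - 1*3)*100)) = (81 + 9*110592)/(((-12 - 3)*100)) = (81 + 995328)/((-15*100)) = 995409/(-1500) = 995409*(-1/1500) = -331803/500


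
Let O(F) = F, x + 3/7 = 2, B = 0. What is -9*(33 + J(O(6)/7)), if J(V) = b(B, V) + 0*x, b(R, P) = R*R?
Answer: -297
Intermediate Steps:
b(R, P) = R²
x = 11/7 (x = -3/7 + 2 = 11/7 ≈ 1.5714)
J(V) = 0 (J(V) = 0² + 0*(11/7) = 0 + 0 = 0)
-9*(33 + J(O(6)/7)) = -9*(33 + 0) = -9*33 = -297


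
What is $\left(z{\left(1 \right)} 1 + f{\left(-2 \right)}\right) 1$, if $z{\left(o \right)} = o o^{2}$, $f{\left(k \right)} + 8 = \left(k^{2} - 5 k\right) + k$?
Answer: $5$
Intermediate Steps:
$f{\left(k \right)} = -8 + k^{2} - 4 k$ ($f{\left(k \right)} = -8 + \left(\left(k^{2} - 5 k\right) + k\right) = -8 + \left(k^{2} - 4 k\right) = -8 + k^{2} - 4 k$)
$z{\left(o \right)} = o^{3}$
$\left(z{\left(1 \right)} 1 + f{\left(-2 \right)}\right) 1 = \left(1^{3} \cdot 1 - -4\right) 1 = \left(1 \cdot 1 + \left(-8 + 4 + 8\right)\right) 1 = \left(1 + 4\right) 1 = 5 \cdot 1 = 5$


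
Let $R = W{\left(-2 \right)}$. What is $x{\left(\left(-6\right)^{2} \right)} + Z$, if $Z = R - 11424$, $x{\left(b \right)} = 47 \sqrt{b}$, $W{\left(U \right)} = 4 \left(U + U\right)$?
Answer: $-11158$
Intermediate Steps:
$W{\left(U \right)} = 8 U$ ($W{\left(U \right)} = 4 \cdot 2 U = 8 U$)
$R = -16$ ($R = 8 \left(-2\right) = -16$)
$Z = -11440$ ($Z = -16 - 11424 = -11440$)
$x{\left(\left(-6\right)^{2} \right)} + Z = 47 \sqrt{\left(-6\right)^{2}} - 11440 = 47 \sqrt{36} - 11440 = 47 \cdot 6 - 11440 = 282 - 11440 = -11158$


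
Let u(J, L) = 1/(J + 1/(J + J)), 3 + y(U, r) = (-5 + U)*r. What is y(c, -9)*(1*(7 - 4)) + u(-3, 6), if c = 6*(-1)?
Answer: 5466/19 ≈ 287.68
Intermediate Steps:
c = -6
y(U, r) = -3 + r*(-5 + U) (y(U, r) = -3 + (-5 + U)*r = -3 + r*(-5 + U))
u(J, L) = 1/(J + 1/(2*J))
y(c, -9)*(1*(7 - 4)) + u(-3, 6) = (-3 - 5*(-9) - 6*(-9))*(1*(7 - 4)) + 2*(-3)/(1 + 2*(-3)²) = (-3 + 45 + 54)*(1*3) + 2*(-3)/(1 + 2*9) = 96*3 + 2*(-3)/(1 + 18) = 288 + 2*(-3)/19 = 288 + 2*(-3)*(1/19) = 288 - 6/19 = 5466/19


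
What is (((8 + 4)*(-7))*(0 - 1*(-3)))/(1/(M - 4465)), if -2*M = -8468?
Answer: 58212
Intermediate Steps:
M = 4234 (M = -½*(-8468) = 4234)
(((8 + 4)*(-7))*(0 - 1*(-3)))/(1/(M - 4465)) = (((8 + 4)*(-7))*(0 - 1*(-3)))/(1/(4234 - 4465)) = ((12*(-7))*(0 + 3))/(1/(-231)) = (-84*3)/(-1/231) = -252*(-231) = 58212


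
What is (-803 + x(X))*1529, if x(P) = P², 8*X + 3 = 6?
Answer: -78564607/64 ≈ -1.2276e+6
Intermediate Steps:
X = 3/8 (X = -3/8 + (⅛)*6 = -3/8 + ¾ = 3/8 ≈ 0.37500)
(-803 + x(X))*1529 = (-803 + (3/8)²)*1529 = (-803 + 9/64)*1529 = -51383/64*1529 = -78564607/64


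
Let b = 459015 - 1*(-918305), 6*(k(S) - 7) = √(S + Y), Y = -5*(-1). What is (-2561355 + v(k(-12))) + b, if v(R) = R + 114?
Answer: -1183914 + I*√7/6 ≈ -1.1839e+6 + 0.44096*I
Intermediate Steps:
Y = 5
k(S) = 7 + √(5 + S)/6 (k(S) = 7 + √(S + 5)/6 = 7 + √(5 + S)/6)
v(R) = 114 + R
b = 1377320 (b = 459015 + 918305 = 1377320)
(-2561355 + v(k(-12))) + b = (-2561355 + (114 + (7 + √(5 - 12)/6))) + 1377320 = (-2561355 + (114 + (7 + √(-7)/6))) + 1377320 = (-2561355 + (114 + (7 + (I*√7)/6))) + 1377320 = (-2561355 + (114 + (7 + I*√7/6))) + 1377320 = (-2561355 + (121 + I*√7/6)) + 1377320 = (-2561234 + I*√7/6) + 1377320 = -1183914 + I*√7/6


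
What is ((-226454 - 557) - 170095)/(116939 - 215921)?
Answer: 198553/49491 ≈ 4.0119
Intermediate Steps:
((-226454 - 557) - 170095)/(116939 - 215921) = (-227011 - 170095)/(-98982) = -397106*(-1/98982) = 198553/49491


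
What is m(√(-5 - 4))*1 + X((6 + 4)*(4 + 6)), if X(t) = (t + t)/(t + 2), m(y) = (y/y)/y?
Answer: 100/51 - I/3 ≈ 1.9608 - 0.33333*I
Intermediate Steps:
m(y) = 1/y
X(t) = 2*t/(2 + t) (X(t) = (2*t)/(2 + t) = 2*t/(2 + t))
m(√(-5 - 4))*1 + X((6 + 4)*(4 + 6)) = 1/√(-5 - 4) + 2*((6 + 4)*(4 + 6))/(2 + (6 + 4)*(4 + 6)) = 1/√(-9) + 2*(10*10)/(2 + 10*10) = 1/(3*I) + 2*100/(2 + 100) = -I/3*1 + 2*100/102 = -I/3 + 2*100*(1/102) = -I/3 + 100/51 = 100/51 - I/3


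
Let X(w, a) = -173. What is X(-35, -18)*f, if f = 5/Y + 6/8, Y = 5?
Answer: -1211/4 ≈ -302.75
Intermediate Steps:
f = 7/4 (f = 5/5 + 6/8 = 5*(1/5) + 6*(1/8) = 1 + 3/4 = 7/4 ≈ 1.7500)
X(-35, -18)*f = -173*7/4 = -1211/4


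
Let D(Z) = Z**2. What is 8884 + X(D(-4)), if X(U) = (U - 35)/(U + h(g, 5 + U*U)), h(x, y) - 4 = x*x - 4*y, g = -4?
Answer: 8955091/1008 ≈ 8884.0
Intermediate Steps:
h(x, y) = 4 + x**2 - 4*y (h(x, y) = 4 + (x*x - 4*y) = 4 + (x**2 - 4*y) = 4 + x**2 - 4*y)
X(U) = (-35 + U)/(U - 4*U**2) (X(U) = (U - 35)/(U + (4 + (-4)**2 - 4*(5 + U*U))) = (-35 + U)/(U + (4 + 16 - 4*(5 + U**2))) = (-35 + U)/(U + (4 + 16 + (-20 - 4*U**2))) = (-35 + U)/(U - 4*U**2))
8884 + X(D(-4)) = 8884 + (-35 + (-4)**2)/(((-4)**2)*(1 - 4*(-4)**2)) = 8884 + (-35 + 16)/(16*(1 - 4*16)) = 8884 + (1/16)*(-19)/(1 - 64) = 8884 + (1/16)*(-19)/(-63) = 8884 + (1/16)*(-1/63)*(-19) = 8884 + 19/1008 = 8955091/1008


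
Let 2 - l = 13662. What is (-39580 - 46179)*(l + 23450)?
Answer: -839580610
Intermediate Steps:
l = -13660 (l = 2 - 1*13662 = 2 - 13662 = -13660)
(-39580 - 46179)*(l + 23450) = (-39580 - 46179)*(-13660 + 23450) = -85759*9790 = -839580610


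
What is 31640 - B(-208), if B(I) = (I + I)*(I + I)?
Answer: -141416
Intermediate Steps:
B(I) = 4*I² (B(I) = (2*I)*(2*I) = 4*I²)
31640 - B(-208) = 31640 - 4*(-208)² = 31640 - 4*43264 = 31640 - 1*173056 = 31640 - 173056 = -141416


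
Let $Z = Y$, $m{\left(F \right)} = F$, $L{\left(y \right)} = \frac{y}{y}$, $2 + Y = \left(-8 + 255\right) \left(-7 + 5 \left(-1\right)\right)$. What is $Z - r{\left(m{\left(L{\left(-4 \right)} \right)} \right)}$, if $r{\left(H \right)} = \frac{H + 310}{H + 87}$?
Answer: $- \frac{261319}{88} \approx -2969.5$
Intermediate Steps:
$Y = -2966$ ($Y = -2 + \left(-8 + 255\right) \left(-7 + 5 \left(-1\right)\right) = -2 + 247 \left(-7 - 5\right) = -2 + 247 \left(-12\right) = -2 - 2964 = -2966$)
$L{\left(y \right)} = 1$
$r{\left(H \right)} = \frac{310 + H}{87 + H}$
$Z = -2966$
$Z - r{\left(m{\left(L{\left(-4 \right)} \right)} \right)} = -2966 - \frac{310 + 1}{87 + 1} = -2966 - \frac{1}{88} \cdot 311 = -2966 - \frac{311}{88} = - \frac{261319}{88}$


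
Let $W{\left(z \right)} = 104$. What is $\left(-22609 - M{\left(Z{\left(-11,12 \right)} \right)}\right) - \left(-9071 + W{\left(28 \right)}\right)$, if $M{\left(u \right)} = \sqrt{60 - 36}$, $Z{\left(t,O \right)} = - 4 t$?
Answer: $-13642 - 2 \sqrt{6} \approx -13647.0$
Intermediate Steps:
$M{\left(u \right)} = 2 \sqrt{6}$ ($M{\left(u \right)} = \sqrt{24} = 2 \sqrt{6}$)
$\left(-22609 - M{\left(Z{\left(-11,12 \right)} \right)}\right) - \left(-9071 + W{\left(28 \right)}\right) = \left(-22609 - 2 \sqrt{6}\right) + \left(9071 - 104\right) = \left(-22609 - 2 \sqrt{6}\right) + 8967 = -13642 - 2 \sqrt{6}$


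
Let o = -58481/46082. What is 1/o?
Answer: -46082/58481 ≈ -0.78798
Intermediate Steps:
o = -58481/46082 (o = -58481*1/46082 = -58481/46082 ≈ -1.2691)
1/o = 1/(-58481/46082) = -46082/58481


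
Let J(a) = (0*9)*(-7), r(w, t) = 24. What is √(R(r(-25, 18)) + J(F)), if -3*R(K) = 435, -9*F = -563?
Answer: I*√145 ≈ 12.042*I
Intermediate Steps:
F = 563/9 (F = -⅑*(-563) = 563/9 ≈ 62.556)
R(K) = -145 (R(K) = -⅓*435 = -145)
J(a) = 0 (J(a) = 0*(-7) = 0)
√(R(r(-25, 18)) + J(F)) = √(-145 + 0) = √(-145) = I*√145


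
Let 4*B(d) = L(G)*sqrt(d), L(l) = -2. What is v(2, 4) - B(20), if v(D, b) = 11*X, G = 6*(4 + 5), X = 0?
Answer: sqrt(5) ≈ 2.2361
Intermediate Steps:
G = 54 (G = 6*9 = 54)
v(D, b) = 0 (v(D, b) = 11*0 = 0)
B(d) = -sqrt(d)/2 (B(d) = (-2*sqrt(d))/4 = -sqrt(d)/2)
v(2, 4) - B(20) = 0 - (-1)*sqrt(20)/2 = 0 - (-1)*2*sqrt(5)/2 = 0 - (-1)*sqrt(5) = 0 + sqrt(5) = sqrt(5)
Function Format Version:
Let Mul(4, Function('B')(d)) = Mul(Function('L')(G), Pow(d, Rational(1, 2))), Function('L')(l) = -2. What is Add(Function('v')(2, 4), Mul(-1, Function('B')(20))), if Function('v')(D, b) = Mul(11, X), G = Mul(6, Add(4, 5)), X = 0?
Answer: Pow(5, Rational(1, 2)) ≈ 2.2361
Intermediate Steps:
G = 54 (G = Mul(6, 9) = 54)
Function('v')(D, b) = 0 (Function('v')(D, b) = Mul(11, 0) = 0)
Function('B')(d) = Mul(Rational(-1, 2), Pow(d, Rational(1, 2))) (Function('B')(d) = Mul(Rational(1, 4), Mul(-2, Pow(d, Rational(1, 2)))) = Mul(Rational(-1, 2), Pow(d, Rational(1, 2))))
Add(Function('v')(2, 4), Mul(-1, Function('B')(20))) = Add(0, Mul(-1, Mul(Rational(-1, 2), Pow(20, Rational(1, 2))))) = Add(0, Mul(-1, Mul(Rational(-1, 2), Mul(2, Pow(5, Rational(1, 2)))))) = Add(0, Mul(-1, Mul(-1, Pow(5, Rational(1, 2))))) = Add(0, Pow(5, Rational(1, 2))) = Pow(5, Rational(1, 2))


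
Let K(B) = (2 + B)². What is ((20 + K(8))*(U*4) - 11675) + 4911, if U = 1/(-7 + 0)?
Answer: -47828/7 ≈ -6832.6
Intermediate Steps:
U = -⅐ (U = 1/(-7) = -⅐ ≈ -0.14286)
((20 + K(8))*(U*4) - 11675) + 4911 = ((20 + (2 + 8)²)*(-⅐*4) - 11675) + 4911 = ((20 + 10²)*(-4/7) - 11675) + 4911 = ((20 + 100)*(-4/7) - 11675) + 4911 = (120*(-4/7) - 11675) + 4911 = (-480/7 - 11675) + 4911 = -82205/7 + 4911 = -47828/7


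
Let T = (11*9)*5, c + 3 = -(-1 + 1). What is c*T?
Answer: -1485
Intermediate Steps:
c = -3 (c = -3 - (-1 + 1) = -3 - 1*0 = -3 + 0 = -3)
T = 495 (T = 99*5 = 495)
c*T = -3*495 = -1485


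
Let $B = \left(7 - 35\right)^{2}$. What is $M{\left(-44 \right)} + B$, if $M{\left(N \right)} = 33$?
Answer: $817$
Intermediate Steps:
$B = 784$ ($B = \left(-28\right)^{2} = 784$)
$M{\left(-44 \right)} + B = 33 + 784 = 817$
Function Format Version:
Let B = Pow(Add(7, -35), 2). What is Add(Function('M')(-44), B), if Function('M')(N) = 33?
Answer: 817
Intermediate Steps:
B = 784 (B = Pow(-28, 2) = 784)
Add(Function('M')(-44), B) = Add(33, 784) = 817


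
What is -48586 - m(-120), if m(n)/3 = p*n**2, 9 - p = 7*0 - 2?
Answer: -523786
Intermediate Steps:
p = 11 (p = 9 - (7*0 - 2) = 9 - (0 - 2) = 9 - 1*(-2) = 9 + 2 = 11)
m(n) = 33*n**2 (m(n) = 3*(11*n**2) = 33*n**2)
-48586 - m(-120) = -48586 - 33*(-120)**2 = -48586 - 33*14400 = -48586 - 1*475200 = -48586 - 475200 = -523786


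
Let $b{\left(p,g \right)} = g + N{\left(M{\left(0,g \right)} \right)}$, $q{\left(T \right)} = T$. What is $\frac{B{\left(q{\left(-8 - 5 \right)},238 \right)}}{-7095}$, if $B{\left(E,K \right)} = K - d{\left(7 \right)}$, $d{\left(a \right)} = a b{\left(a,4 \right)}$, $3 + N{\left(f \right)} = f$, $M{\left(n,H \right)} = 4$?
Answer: $- \frac{203}{7095} \approx -0.028612$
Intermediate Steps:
$N{\left(f \right)} = -3 + f$
$b{\left(p,g \right)} = 1 + g$ ($b{\left(p,g \right)} = g + \left(-3 + 4\right) = g + 1 = 1 + g$)
$d{\left(a \right)} = 5 a$ ($d{\left(a \right)} = a \left(1 + 4\right) = a 5 = 5 a$)
$B{\left(E,K \right)} = -35 + K$ ($B{\left(E,K \right)} = K - 5 \cdot 7 = K - 35 = -35 + K$)
$\frac{B{\left(q{\left(-8 - 5 \right)},238 \right)}}{-7095} = \frac{-35 + 238}{-7095} = 203 \left(- \frac{1}{7095}\right) = - \frac{203}{7095}$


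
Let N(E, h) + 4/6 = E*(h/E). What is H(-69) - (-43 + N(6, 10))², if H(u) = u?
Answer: -10822/9 ≈ -1202.4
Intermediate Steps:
N(E, h) = -⅔ + h (N(E, h) = -⅔ + E*(h/E) = -⅔ + h)
H(-69) - (-43 + N(6, 10))² = -69 - (-43 + (-⅔ + 10))² = -69 - (-43 + 28/3)² = -69 - (-101/3)² = -69 - 1*10201/9 = -69 - 10201/9 = -10822/9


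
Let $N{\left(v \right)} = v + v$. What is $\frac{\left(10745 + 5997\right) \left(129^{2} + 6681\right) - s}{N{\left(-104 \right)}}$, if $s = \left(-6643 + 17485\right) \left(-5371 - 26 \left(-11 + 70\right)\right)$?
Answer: $- \frac{17896959}{8} \approx -2.2371 \cdot 10^{6}$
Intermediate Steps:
$N{\left(v \right)} = 2 v$
$s = -74864010$ ($s = 10842 \left(-5371 - 1534\right) = 10842 \left(-6905\right) = -74864010$)
$\frac{\left(10745 + 5997\right) \left(129^{2} + 6681\right) - s}{N{\left(-104 \right)}} = \frac{\left(10745 + 5997\right) \left(129^{2} + 6681\right) - -74864010}{2 \left(-104\right)} = \frac{16742 \left(16641 + 6681\right) + 74864010}{-208} = \left(16742 \cdot 23322 + 74864010\right) \left(- \frac{1}{208}\right) = \left(390456924 + 74864010\right) \left(- \frac{1}{208}\right) = 465320934 \left(- \frac{1}{208}\right) = - \frac{17896959}{8}$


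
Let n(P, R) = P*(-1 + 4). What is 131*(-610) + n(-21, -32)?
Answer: -79973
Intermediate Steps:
n(P, R) = 3*P (n(P, R) = P*3 = 3*P)
131*(-610) + n(-21, -32) = 131*(-610) + 3*(-21) = -79910 - 63 = -79973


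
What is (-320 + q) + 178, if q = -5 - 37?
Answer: -184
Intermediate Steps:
q = -42
(-320 + q) + 178 = (-320 - 42) + 178 = -362 + 178 = -184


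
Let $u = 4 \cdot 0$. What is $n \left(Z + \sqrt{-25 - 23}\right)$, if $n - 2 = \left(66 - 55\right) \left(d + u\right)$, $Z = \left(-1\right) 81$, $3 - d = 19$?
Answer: $14094 - 696 i \sqrt{3} \approx 14094.0 - 1205.5 i$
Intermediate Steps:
$d = -16$ ($d = 3 - 19 = -16$)
$u = 0$
$Z = -81$
$n = -174$ ($n = 2 + \left(66 - 55\right) \left(-16 + 0\right) = 2 + 11 \left(-16\right) = 2 - 176 = -174$)
$n \left(Z + \sqrt{-25 - 23}\right) = - 174 \left(-81 + \sqrt{-25 - 23}\right) = - 174 \left(-81 + \sqrt{-48}\right) = - 174 \left(-81 + 4 i \sqrt{3}\right) = 14094 - 696 i \sqrt{3}$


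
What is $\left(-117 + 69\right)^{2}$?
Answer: $2304$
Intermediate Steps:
$\left(-117 + 69\right)^{2} = \left(-48\right)^{2} = 2304$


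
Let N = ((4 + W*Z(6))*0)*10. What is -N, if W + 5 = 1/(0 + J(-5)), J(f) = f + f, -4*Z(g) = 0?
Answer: 0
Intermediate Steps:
Z(g) = 0 (Z(g) = -¼*0 = 0)
J(f) = 2*f
W = -51/10 (W = -5 + 1/(0 + 2*(-5)) = -5 + 1/(0 - 10) = -5 + 1/(-10) = -5 - ⅒ = -51/10 ≈ -5.1000)
N = 0 (N = ((4 - 51/10*0)*0)*10 = ((4 + 0)*0)*10 = (4*0)*10 = 0*10 = 0)
-N = -1*0 = 0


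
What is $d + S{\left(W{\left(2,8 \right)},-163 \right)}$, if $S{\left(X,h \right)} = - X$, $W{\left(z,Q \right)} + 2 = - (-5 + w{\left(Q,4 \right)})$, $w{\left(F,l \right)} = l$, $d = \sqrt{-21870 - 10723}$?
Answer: $1 + i \sqrt{32593} \approx 1.0 + 180.54 i$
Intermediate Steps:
$d = i \sqrt{32593}$ ($d = \sqrt{-32593} = i \sqrt{32593} \approx 180.54 i$)
$W{\left(z,Q \right)} = -1$ ($W{\left(z,Q \right)} = -2 - \left(-5 + 4\right) = -2 - -1 = -2 + 1 = -1$)
$d + S{\left(W{\left(2,8 \right)},-163 \right)} = i \sqrt{32593} - -1 = i \sqrt{32593} + 1 = 1 + i \sqrt{32593}$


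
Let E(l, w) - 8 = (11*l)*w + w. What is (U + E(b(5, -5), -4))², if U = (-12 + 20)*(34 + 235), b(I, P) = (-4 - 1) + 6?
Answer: 4460544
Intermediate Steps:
b(I, P) = 1 (b(I, P) = -5 + 6 = 1)
E(l, w) = 8 + w + 11*l*w (E(l, w) = 8 + ((11*l)*w + w) = 8 + (11*l*w + w) = 8 + (w + 11*l*w) = 8 + w + 11*l*w)
U = 2152 (U = 8*269 = 2152)
(U + E(b(5, -5), -4))² = (2152 + (8 - 4 + 11*1*(-4)))² = (2152 + (8 - 4 - 44))² = (2152 - 40)² = 2112² = 4460544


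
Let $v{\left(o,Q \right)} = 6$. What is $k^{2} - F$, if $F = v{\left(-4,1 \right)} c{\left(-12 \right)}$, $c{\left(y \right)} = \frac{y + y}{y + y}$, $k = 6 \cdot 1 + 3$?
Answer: $75$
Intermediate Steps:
$k = 9$ ($k = 6 + 3 = 9$)
$c{\left(y \right)} = 1$ ($c{\left(y \right)} = \frac{2 y}{2 y} = 2 y \frac{1}{2 y} = 1$)
$F = 6$ ($F = 6 \cdot 1 = 6$)
$k^{2} - F = 9^{2} - 6 = 81 - 6 = 75$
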